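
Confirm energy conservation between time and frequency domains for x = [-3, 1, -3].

Time domain:
Σ|x[n]|² = |-3|² + |1|² + |-3|² = 19.0000

Frequency domain:
(1/3)Σ|X[k]|² = (1/3)(|-5|² + |-2.0000-3.4641i|² + |-2.0000+3.4641i|²) = (1/3)·57.0000 = 19.0000

Both sides agree, confirming Parseval's theorem.

Σ|x[n]|² = (1/N)Σ|X[k]|² = 19.0000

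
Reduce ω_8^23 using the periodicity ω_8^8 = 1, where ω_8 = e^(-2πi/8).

Since ω_8^8 = 1, powers reduce modulo 8.
23 mod 8 = 7
So ω_8^23 = ω_8^7 = e^(-2πi·7/8)

ω_8^23 = ω_8^7 = 0.7071+0.7071i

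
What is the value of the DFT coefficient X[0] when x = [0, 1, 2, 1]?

X[0] = Σ(n=0 to 3) x[n] · ω_4^0 = Σ x[n]
= (0) + (1) + (2) + (1)

X[0] = 4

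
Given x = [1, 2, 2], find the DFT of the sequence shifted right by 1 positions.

Time shift by 1: X_shifted[k] = ω_3^(1k) · X[k]
Shifted x = [2, 1, 2]

DFT(x[n-1]) = [5, 0.5000+0.8660i, 0.5000-0.8660i]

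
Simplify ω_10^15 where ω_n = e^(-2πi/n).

Since ω_10^10 = 1, powers reduce modulo 10.
15 mod 10 = 5
So ω_10^15 = ω_10^5 = e^(-2πi·5/10)

ω_10^15 = ω_10^5 = -1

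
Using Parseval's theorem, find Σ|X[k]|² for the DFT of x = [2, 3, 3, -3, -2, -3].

Parseval: Σ|x[n]|² = (1/N)Σ|X[k]|², so Σ|X[k]|² = N·Σ|x[n]|² = 6·44.0000

Σ|X[k]|² = N·Σ|x[n]|² = 6·44.0000 = 264.0000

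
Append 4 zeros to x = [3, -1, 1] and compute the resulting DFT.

Original 3-point DFT: [3, 3.0000+1.7321i, 3.0000-1.7321i]
Zero-padded 7-point DFT provides frequency interpolation.

DFT_7([x, 0, ...]) = [3, 2.1540-0.1931i, 2.3216+1.4088i, 4.5245+1.2157i, 4.5245-1.2157i, 2.3216-1.4088i, 2.1540+0.1931i]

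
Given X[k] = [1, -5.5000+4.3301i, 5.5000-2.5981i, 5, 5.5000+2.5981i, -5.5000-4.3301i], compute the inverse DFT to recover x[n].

x[n] = (1/6) Σ(k=0 to 5) X[k] · e^(2πikn/6)

Computing each x[n]:
x[0] = 1
x[1] = -3
x[2] = -1
x[3] = 3
x[4] = 3
x[5] = -2

x = [1, -3, -1, 3, 3, -2]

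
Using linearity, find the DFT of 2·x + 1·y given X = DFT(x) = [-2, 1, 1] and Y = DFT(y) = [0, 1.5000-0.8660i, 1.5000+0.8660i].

By linearity: DFT(2x + 1y) = 2·DFT(x) + 1·DFT(y)
= 2·[-2, 1, 1] + 1·[0, 1.5000-0.8660i, 1.5000+0.8660i]

Computing element-wise:
Z[0] = 2·(-2) + 1·(0) = -4
Z[1] = 2·(1) + 1·(1.5000-0.8660i) = 3.5000-0.8660i
Z[2] = 2·(1) + 1·(1.5000+0.8660i) = 3.5000+0.8660i

DFT(2x + 1y) = 2·X + 1·Y = [-4, 3.5000-0.8660i, 3.5000+0.8660i]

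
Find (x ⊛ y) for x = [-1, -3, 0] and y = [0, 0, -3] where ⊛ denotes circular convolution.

(x ⊛ y)[n] = Σ(m=0 to 2) x[m] · y[(n-m) mod 3]

Computing each output sample:
(x ⊛ y)[0] = 9
(x ⊛ y)[1] = 0
(x ⊛ y)[2] = 3

x ⊛ y = [9, 0, 3]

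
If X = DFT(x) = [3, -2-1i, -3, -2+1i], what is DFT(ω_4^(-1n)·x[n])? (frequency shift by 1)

Modulation property: DFT(ω_4^(-1n)·x[n]) = X[(k-1) mod 4], so circularly shift X by 1 positions.

X[k-1] = [-2+1i, 3, -2-1i, -3]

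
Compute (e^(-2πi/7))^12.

Since ω_7^7 = 1, powers reduce modulo 7.
12 mod 7 = 5
So ω_7^12 = ω_7^5 = e^(-2πi·5/7)

ω_7^12 = ω_7^5 = -0.2225+0.9749i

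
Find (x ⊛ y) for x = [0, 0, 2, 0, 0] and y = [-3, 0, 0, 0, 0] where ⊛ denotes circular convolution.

(x ⊛ y)[n] = Σ(m=0 to 4) x[m] · y[(n-m) mod 5]

Computing each output sample:
(x ⊛ y)[0] = 0
(x ⊛ y)[1] = 0
(x ⊛ y)[2] = -6
(x ⊛ y)[3] = 0
(x ⊛ y)[4] = 0

x ⊛ y = [0, 0, -6, 0, 0]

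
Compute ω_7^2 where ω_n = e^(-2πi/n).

ω_7^2 = e^(-2πi·2/7)
= cos(-2π·2/7) + i·sin(-2π·2/7)
= cos(-4π/7) + i·sin(-4π/7)

ω_7^2 = cos(-4π/7) + i·sin(-4π/7) = -0.2225-0.9749i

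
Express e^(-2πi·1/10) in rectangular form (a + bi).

ω_10^1 = e^(-2πi·1/10)
= cos(-2π·1/10) + i·sin(-2π·1/10)
= cos(-2π/10) + i·sin(-2π/10)

ω_10^1 = cos(-2π/10) + i·sin(-2π/10) = 0.8090-0.5878i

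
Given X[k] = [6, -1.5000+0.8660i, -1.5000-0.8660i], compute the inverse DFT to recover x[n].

x[n] = (1/3) Σ(k=0 to 2) X[k] · e^(2πikn/3)

Computing each x[n]:
x[0] = 1
x[1] = 2
x[2] = 3

x = [1, 2, 3]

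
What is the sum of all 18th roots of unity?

Sum of all nth roots of unity equals 0 for n > 1 (geometric series with r ≠ 1).

0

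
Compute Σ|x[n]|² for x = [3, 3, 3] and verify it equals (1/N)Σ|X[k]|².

Time domain:
Σ|x[n]|² = |3|² + |3|² + |3|² = 27.0000

Frequency domain:
(1/3)Σ|X[k]|² = (1/3)(|9|² + |0|² + |0|²) = (1/3)·81.0000 = 27.0000

Both sides agree, confirming Parseval's theorem.

Σ|x[n]|² = (1/N)Σ|X[k]|² = 27.0000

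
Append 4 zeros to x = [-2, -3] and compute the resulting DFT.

Original 2-point DFT: [-5, 1]
Zero-padded 6-point DFT provides frequency interpolation.

DFT_6([x, 0, ...]) = [-5, -3.5000+2.5981i, -0.5000+2.5981i, 1, -0.5000-2.5981i, -3.5000-2.5981i]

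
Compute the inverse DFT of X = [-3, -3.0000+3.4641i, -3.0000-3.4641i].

x[n] = (1/3) Σ(k=0 to 2) X[k] · e^(2πikn/3)

Computing each x[n]:
x[0] = -3
x[1] = -2
x[2] = 2

x = [-3, -2, 2]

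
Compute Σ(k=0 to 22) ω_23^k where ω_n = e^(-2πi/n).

Sum of all nth roots of unity equals 0 for n > 1 (geometric series with r ≠ 1).

0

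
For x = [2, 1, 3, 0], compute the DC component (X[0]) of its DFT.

X[0] = Σ(n=0 to 3) x[n] · ω_4^0 = Σ x[n]
= (2) + (1) + (3) + (0)

X[0] = 6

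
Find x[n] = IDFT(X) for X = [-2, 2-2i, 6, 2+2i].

x[n] = (1/4) Σ(k=0 to 3) X[k] · e^(2πikn/4)

Computing each x[n]:
x[0] = 2
x[1] = -1
x[2] = 0
x[3] = -3

x = [2, -1, 0, -3]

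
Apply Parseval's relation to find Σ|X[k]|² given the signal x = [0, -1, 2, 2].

Parseval: Σ|x[n]|² = (1/N)Σ|X[k]|², so Σ|X[k]|² = N·Σ|x[n]|² = 4·9.0000

Σ|X[k]|² = N·Σ|x[n]|² = 4·9.0000 = 36.0000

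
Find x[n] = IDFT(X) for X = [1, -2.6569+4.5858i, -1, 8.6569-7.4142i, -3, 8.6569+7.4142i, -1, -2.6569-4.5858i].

x[n] = (1/8) Σ(k=0 to 7) X[k] · e^(2πikn/8)

Computing each x[n]:
x[0] = 1
x[1] = -1
x[2] = -3
x[3] = 3
x[4] = -2
x[5] = 2
x[6] = 3
x[7] = -2

x = [1, -1, -3, 3, -2, 2, 3, -2]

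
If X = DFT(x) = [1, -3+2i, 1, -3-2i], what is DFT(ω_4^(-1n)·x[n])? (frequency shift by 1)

Modulation property: DFT(ω_4^(-1n)·x[n]) = X[(k-1) mod 4], so circularly shift X by 1 positions.

X[k-1] = [-3-2i, 1, -3+2i, 1]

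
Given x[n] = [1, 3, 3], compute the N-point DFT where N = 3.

X[k] = Σ(n=0 to 2) x[n] · ω_3^(nk)
where ω_3 = e^(-2πi/3)

Computing each X[k]:
X[0] = 7
X[1] = -2
X[2] = -2

X = [7, -2, -2]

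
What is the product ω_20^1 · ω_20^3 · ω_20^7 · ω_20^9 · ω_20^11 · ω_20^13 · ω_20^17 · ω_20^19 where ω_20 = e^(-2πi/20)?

The primitive 20th roots of unity are ω_20^k for k coprime to 20: k ∈ {1, 3, 7, 9, 11, 13, 17, 19}
Their product equals the constant term of the cyclotomic polynomial Φ_20(x) up to sign.
For n ≥ 3, the product of all primitive nth roots of unity is 1. (For n=1 it is 1; for n=2 it is -1.)

1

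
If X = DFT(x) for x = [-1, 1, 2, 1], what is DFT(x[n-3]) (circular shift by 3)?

Time shift by 3: X_shifted[k] = ω_4^(3k) · X[k]
Shifted x = [1, 2, 1, -1]

DFT(x[n-3]) = [3, -3i, 1, 3i]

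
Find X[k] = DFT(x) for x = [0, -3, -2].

X[k] = Σ(n=0 to 2) x[n] · ω_3^(nk)
where ω_3 = e^(-2πi/3)

Computing each X[k]:
X[0] = -5
X[1] = 2.5000+0.8660i
X[2] = 2.5000-0.8660i

X = [-5, 2.5000+0.8660i, 2.5000-0.8660i]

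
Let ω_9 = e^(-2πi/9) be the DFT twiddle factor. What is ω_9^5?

ω_9^5 = e^(-2πi·5/9)
= cos(-2π·5/9) + i·sin(-2π·5/9)
= cos(-10π/9) + i·sin(-10π/9)

ω_9^5 = cos(-10π/9) + i·sin(-10π/9) = -0.9397+0.3420i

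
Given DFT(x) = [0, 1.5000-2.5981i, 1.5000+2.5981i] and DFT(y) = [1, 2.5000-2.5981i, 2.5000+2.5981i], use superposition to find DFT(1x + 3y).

By linearity: DFT(1x + 3y) = 1·DFT(x) + 3·DFT(y)
= 1·[0, 1.5000-2.5981i, 1.5000+2.5981i] + 3·[1, 2.5000-2.5981i, 2.5000+2.5981i]

Computing element-wise:
Z[0] = 1·(0) + 3·(1) = 3
Z[1] = 1·(1.5000-2.5981i) + 3·(2.5000-2.5981i) = 9.0000-10.3924i
Z[2] = 1·(1.5000+2.5981i) + 3·(2.5000+2.5981i) = 9.0000+10.3924i

DFT(1x + 3y) = 1·X + 3·Y = [3, 9.0000-10.3924i, 9.0000+10.3924i]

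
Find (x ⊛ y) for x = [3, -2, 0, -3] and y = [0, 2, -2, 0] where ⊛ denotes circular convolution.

(x ⊛ y)[n] = Σ(m=0 to 3) x[m] · y[(n-m) mod 4]

Computing each output sample:
(x ⊛ y)[0] = -6
(x ⊛ y)[1] = 12
(x ⊛ y)[2] = -10
(x ⊛ y)[3] = 4

x ⊛ y = [-6, 12, -10, 4]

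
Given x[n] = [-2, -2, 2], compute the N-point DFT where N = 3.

X[k] = Σ(n=0 to 2) x[n] · ω_3^(nk)
where ω_3 = e^(-2πi/3)

Computing each X[k]:
X[0] = -2
X[1] = -2.0000+3.4641i
X[2] = -2.0000-3.4641i

X = [-2, -2.0000+3.4641i, -2.0000-3.4641i]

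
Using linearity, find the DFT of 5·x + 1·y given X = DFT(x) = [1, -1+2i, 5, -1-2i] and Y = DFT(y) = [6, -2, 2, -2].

By linearity: DFT(5x + 1y) = 5·DFT(x) + 1·DFT(y)
= 5·[1, -1+2i, 5, -1-2i] + 1·[6, -2, 2, -2]

Computing element-wise:
Z[0] = 5·(1) + 1·(6) = 11
Z[1] = 5·(-1+2i) + 1·(-2) = -7+10i
Z[2] = 5·(5) + 1·(2) = 27
Z[3] = 5·(-1-2i) + 1·(-2) = -7-10i

DFT(5x + 1y) = 5·X + 1·Y = [11, -7+10i, 27, -7-10i]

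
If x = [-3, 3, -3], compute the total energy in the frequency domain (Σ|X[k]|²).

Parseval: Σ|x[n]|² = (1/N)Σ|X[k]|², so Σ|X[k]|² = N·Σ|x[n]|² = 3·27.0000

Σ|X[k]|² = N·Σ|x[n]|² = 3·27.0000 = 81.0000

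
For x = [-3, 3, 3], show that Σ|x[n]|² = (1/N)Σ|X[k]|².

Time domain:
Σ|x[n]|² = |-3|² + |3|² + |3|² = 27.0000

Frequency domain:
(1/3)Σ|X[k]|² = (1/3)(|3|² + |-6|² + |-6|²) = (1/3)·81.0000 = 27.0000

Both sides agree, confirming Parseval's theorem.

Σ|x[n]|² = (1/N)Σ|X[k]|² = 27.0000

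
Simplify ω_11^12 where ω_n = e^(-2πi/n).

Since ω_11^11 = 1, powers reduce modulo 11.
12 mod 11 = 1
So ω_11^12 = ω_11^1 = e^(-2πi·1/11)

ω_11^12 = ω_11^1 = 0.8413-0.5406i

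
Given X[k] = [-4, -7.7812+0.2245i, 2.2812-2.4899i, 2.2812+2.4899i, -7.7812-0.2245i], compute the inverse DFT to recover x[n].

x[n] = (1/5) Σ(k=0 to 4) X[k] · e^(2πikn/5)

Computing each x[n]:
x[0] = -3
x[1] = -2
x[2] = 1
x[3] = 3
x[4] = -3

x = [-3, -2, 1, 3, -3]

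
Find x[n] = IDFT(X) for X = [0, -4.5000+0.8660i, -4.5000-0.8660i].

x[n] = (1/3) Σ(k=0 to 2) X[k] · e^(2πikn/3)

Computing each x[n]:
x[0] = -3
x[1] = 1
x[2] = 2

x = [-3, 1, 2]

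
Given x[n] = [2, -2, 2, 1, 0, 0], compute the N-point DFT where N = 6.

X[k] = Σ(n=0 to 5) x[n] · ω_6^(nk)
where ω_6 = e^(-2πi/6)

Computing each X[k]:
X[0] = 3
X[1] = -1
X[2] = 3.0000+3.4641i
X[3] = 5
X[4] = 3.0000-3.4641i
X[5] = -1

X = [3, -1, 3.0000+3.4641i, 5, 3.0000-3.4641i, -1]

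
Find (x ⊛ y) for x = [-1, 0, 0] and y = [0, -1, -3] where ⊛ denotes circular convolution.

(x ⊛ y)[n] = Σ(m=0 to 2) x[m] · y[(n-m) mod 3]

Computing each output sample:
(x ⊛ y)[0] = 0
(x ⊛ y)[1] = 1
(x ⊛ y)[2] = 3

x ⊛ y = [0, 1, 3]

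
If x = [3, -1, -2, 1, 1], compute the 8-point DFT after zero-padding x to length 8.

Original 5-point DFT: [2, 3.8090+3.6655i, 2.6910-1.6776i, 2.6910+1.6776i, 3.8090-3.6655i]
Zero-padded 8-point DFT provides frequency interpolation.

DFT_8([x, 0, ...]) = [2, 0.5858+2.0000i, 6+2i, 3.4142-2.0000i, 2, 3.4142+2.0000i, 6-2i, 0.5858-2.0000i]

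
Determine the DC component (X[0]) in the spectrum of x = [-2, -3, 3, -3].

X[0] = Σ(n=0 to 3) x[n] · ω_4^0 = Σ x[n]
= (-2) + (-3) + (3) + (-3)

X[0] = -5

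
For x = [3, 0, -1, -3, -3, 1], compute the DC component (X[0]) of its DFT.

X[0] = Σ(n=0 to 5) x[n] · ω_6^0 = Σ x[n]
= (3) + (0) + (-1) + (-3) + (-3) + (1)

X[0] = -3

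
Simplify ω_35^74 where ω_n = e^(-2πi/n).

Since ω_35^35 = 1, powers reduce modulo 35.
74 mod 35 = 4
So ω_35^74 = ω_35^4 = e^(-2πi·4/35)

ω_35^74 = ω_35^4 = 0.7531-0.6579i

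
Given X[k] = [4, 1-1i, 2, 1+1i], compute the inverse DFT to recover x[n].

x[n] = (1/4) Σ(k=0 to 3) X[k] · e^(2πikn/4)

Computing each x[n]:
x[0] = 2
x[1] = 1
x[2] = 1
x[3] = 0

x = [2, 1, 1, 0]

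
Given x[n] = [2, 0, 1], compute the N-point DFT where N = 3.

X[k] = Σ(n=0 to 2) x[n] · ω_3^(nk)
where ω_3 = e^(-2πi/3)

Computing each X[k]:
X[0] = 3
X[1] = 1.5000+0.8660i
X[2] = 1.5000-0.8660i

X = [3, 1.5000+0.8660i, 1.5000-0.8660i]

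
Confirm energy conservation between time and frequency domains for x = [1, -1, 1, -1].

Time domain:
Σ|x[n]|² = |1|² + |-1|² + |1|² + |-1|² = 4.0000

Frequency domain:
(1/4)Σ|X[k]|² = (1/4)(|0|² + |0|² + |4|² + |0|²) = (1/4)·16.0000 = 4.0000

Both sides agree, confirming Parseval's theorem.

Σ|x[n]|² = (1/N)Σ|X[k]|² = 4.0000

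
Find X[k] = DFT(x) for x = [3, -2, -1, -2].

X[k] = Σ(n=0 to 3) x[n] · ω_4^(nk)
where ω_4 = e^(-2πi/4)

Computing each X[k]:
X[0] = -2
X[1] = 4
X[2] = 6
X[3] = 4

X = [-2, 4, 6, 4]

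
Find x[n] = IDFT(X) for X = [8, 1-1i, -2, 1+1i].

x[n] = (1/4) Σ(k=0 to 3) X[k] · e^(2πikn/4)

Computing each x[n]:
x[0] = 2
x[1] = 3
x[2] = 1
x[3] = 2

x = [2, 3, 1, 2]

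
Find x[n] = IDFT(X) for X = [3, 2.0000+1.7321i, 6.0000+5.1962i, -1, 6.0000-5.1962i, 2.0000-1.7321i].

x[n] = (1/6) Σ(k=0 to 5) X[k] · e^(2πikn/6)

Computing each x[n]:
x[0] = 3
x[1] = -2
x[2] = 0
x[3] = 2
x[4] = -2
x[5] = 2

x = [3, -2, 0, 2, -2, 2]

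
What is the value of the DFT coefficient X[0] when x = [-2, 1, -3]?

X[0] = Σ(n=0 to 2) x[n] · ω_3^0 = Σ x[n]
= (-2) + (1) + (-3)

X[0] = -4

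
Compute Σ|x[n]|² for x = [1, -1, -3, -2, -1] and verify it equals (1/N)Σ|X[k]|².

Time domain:
Σ|x[n]|² = |1|² + |-1|² + |-3|² + |-2|² + |-1|² = 16.0000

Frequency domain:
(1/5)Σ|X[k]|² = (1/5)(|-6|² + |4.4271+0.5878i|² + |1.0729-0.9511i|² + |1.0729+0.9511i|² + |4.4271-0.5878i|²) = (1/5)·80.0000 = 16.0000

Both sides agree, confirming Parseval's theorem.

Σ|x[n]|² = (1/N)Σ|X[k]|² = 16.0000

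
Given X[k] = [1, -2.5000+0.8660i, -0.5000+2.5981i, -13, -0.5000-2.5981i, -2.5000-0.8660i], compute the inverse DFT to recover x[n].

x[n] = (1/6) Σ(k=0 to 5) X[k] · e^(2πikn/6)

Computing each x[n]:
x[0] = -3
x[1] = 1
x[2] = -1
x[3] = 3
x[4] = -2
x[5] = 3

x = [-3, 1, -1, 3, -2, 3]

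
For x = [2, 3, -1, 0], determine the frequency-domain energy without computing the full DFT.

Parseval: Σ|x[n]|² = (1/N)Σ|X[k]|², so Σ|X[k]|² = N·Σ|x[n]|² = 4·14.0000

Σ|X[k]|² = N·Σ|x[n]|² = 4·14.0000 = 56.0000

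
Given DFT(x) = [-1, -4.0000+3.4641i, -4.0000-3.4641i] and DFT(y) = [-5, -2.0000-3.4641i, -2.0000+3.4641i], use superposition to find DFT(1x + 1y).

By linearity: DFT(1x + 1y) = 1·DFT(x) + 1·DFT(y)
= 1·[-1, -4.0000+3.4641i, -4.0000-3.4641i] + 1·[-5, -2.0000-3.4641i, -2.0000+3.4641i]

Computing element-wise:
Z[0] = 1·(-1) + 1·(-5) = -6
Z[1] = 1·(-4.0000+3.4641i) + 1·(-2.0000-3.4641i) = -6
Z[2] = 1·(-4.0000-3.4641i) + 1·(-2.0000+3.4641i) = -6

DFT(1x + 1y) = 1·X + 1·Y = [-6, -6, -6]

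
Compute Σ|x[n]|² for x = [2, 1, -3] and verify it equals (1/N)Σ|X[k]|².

Time domain:
Σ|x[n]|² = |2|² + |1|² + |-3|² = 14.0000

Frequency domain:
(1/3)Σ|X[k]|² = (1/3)(|0|² + |3.0000-3.4641i|² + |3.0000+3.4641i|²) = (1/3)·42.0000 = 14.0000

Both sides agree, confirming Parseval's theorem.

Σ|x[n]|² = (1/N)Σ|X[k]|² = 14.0000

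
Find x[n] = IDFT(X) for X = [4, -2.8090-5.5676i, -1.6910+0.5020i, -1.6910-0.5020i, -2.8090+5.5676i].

x[n] = (1/5) Σ(k=0 to 4) X[k] · e^(2πikn/5)

Computing each x[n]:
x[0] = -1
x[1] = 3
x[2] = 3
x[3] = 0
x[4] = -1

x = [-1, 3, 3, 0, -1]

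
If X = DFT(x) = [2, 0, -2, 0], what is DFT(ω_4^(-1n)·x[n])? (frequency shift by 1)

Modulation property: DFT(ω_4^(-1n)·x[n]) = X[(k-1) mod 4], so circularly shift X by 1 positions.

X[k-1] = [0, 2, 0, -2]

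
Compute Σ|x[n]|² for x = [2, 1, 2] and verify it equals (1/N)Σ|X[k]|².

Time domain:
Σ|x[n]|² = |2|² + |1|² + |2|² = 9.0000

Frequency domain:
(1/3)Σ|X[k]|² = (1/3)(|5|² + |0.5000+0.8660i|² + |0.5000-0.8660i|²) = (1/3)·27.0000 = 9.0000

Both sides agree, confirming Parseval's theorem.

Σ|x[n]|² = (1/N)Σ|X[k]|² = 9.0000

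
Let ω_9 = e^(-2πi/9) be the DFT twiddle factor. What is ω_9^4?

ω_9^4 = e^(-2πi·4/9)
= cos(-2π·4/9) + i·sin(-2π·4/9)
= cos(-8π/9) + i·sin(-8π/9)

ω_9^4 = cos(-8π/9) + i·sin(-8π/9) = -0.9397-0.3420i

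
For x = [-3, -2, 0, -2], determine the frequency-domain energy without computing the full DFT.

Parseval: Σ|x[n]|² = (1/N)Σ|X[k]|², so Σ|X[k]|² = N·Σ|x[n]|² = 4·17.0000

Σ|X[k]|² = N·Σ|x[n]|² = 4·17.0000 = 68.0000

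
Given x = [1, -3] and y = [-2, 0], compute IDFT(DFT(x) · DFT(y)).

(x ⊛ y)[n] = Σ(m=0 to 1) x[m] · y[(n-m) mod 2]

Computing each output sample:
(x ⊛ y)[0] = -2
(x ⊛ y)[1] = 6

x ⊛ y = [-2, 6]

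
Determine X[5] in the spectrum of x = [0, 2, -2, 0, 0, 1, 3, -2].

X[5] = Σ(n=0 to 7) x[n] · ω_8^(5n) where ω_8 = e^(-2πi/8)
= (0)·ω_8^0 + (2)·ω_8^5 + (-2)·ω_8^10 + (0)·ω_8^15 + (0)·ω_8^20 + (1)·ω_8^25 + (3)·ω_8^30 + (-2)·ω_8^35

X[5] = 0.7071+7.1213i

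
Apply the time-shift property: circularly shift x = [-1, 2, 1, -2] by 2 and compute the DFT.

Time shift by 2: X_shifted[k] = ω_4^(2k) · X[k]
Shifted x = [1, -2, -1, 2]

DFT(x[n-2]) = [0, 2+4i, 0, 2-4i]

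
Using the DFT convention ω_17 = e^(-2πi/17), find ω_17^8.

ω_17^8 = e^(-2πi·8/17)
= cos(-2π·8/17) + i·sin(-2π·8/17)
= cos(-16π/17) + i·sin(-16π/17)

ω_17^8 = cos(-16π/17) + i·sin(-16π/17) = -0.9830-0.1837i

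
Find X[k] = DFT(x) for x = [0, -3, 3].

X[k] = Σ(n=0 to 2) x[n] · ω_3^(nk)
where ω_3 = e^(-2πi/3)

Computing each X[k]:
X[0] = 0
X[1] = 5.1962i
X[2] = -5.1962i

X = [0, 5.1962i, -5.1962i]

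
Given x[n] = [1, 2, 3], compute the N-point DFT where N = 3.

X[k] = Σ(n=0 to 2) x[n] · ω_3^(nk)
where ω_3 = e^(-2πi/3)

Computing each X[k]:
X[0] = 6
X[1] = -1.5000+0.8660i
X[2] = -1.5000-0.8660i

X = [6, -1.5000+0.8660i, -1.5000-0.8660i]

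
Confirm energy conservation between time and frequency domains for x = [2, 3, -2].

Time domain:
Σ|x[n]|² = |2|² + |3|² + |-2|² = 17.0000

Frequency domain:
(1/3)Σ|X[k]|² = (1/3)(|3|² + |1.5000-4.3301i|² + |1.5000+4.3301i|²) = (1/3)·51.0000 = 17.0000

Both sides agree, confirming Parseval's theorem.

Σ|x[n]|² = (1/N)Σ|X[k]|² = 17.0000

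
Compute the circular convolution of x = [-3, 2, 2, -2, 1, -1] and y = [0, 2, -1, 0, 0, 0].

(x ⊛ y)[n] = Σ(m=0 to 5) x[m] · y[(n-m) mod 6]

Computing each output sample:
(x ⊛ y)[0] = -3
(x ⊛ y)[1] = -5
(x ⊛ y)[2] = 7
(x ⊛ y)[3] = 2
(x ⊛ y)[4] = -6
(x ⊛ y)[5] = 4

x ⊛ y = [-3, -5, 7, 2, -6, 4]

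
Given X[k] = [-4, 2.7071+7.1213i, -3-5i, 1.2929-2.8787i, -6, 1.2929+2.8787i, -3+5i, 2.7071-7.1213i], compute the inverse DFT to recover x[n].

x[n] = (1/8) Σ(k=0 to 7) X[k] · e^(2πikn/8)

Computing each x[n]:
x[0] = -1
x[1] = 1
x[2] = -3
x[3] = -2
x[4] = -3
x[5] = 2
x[6] = 2
x[7] = 0

x = [-1, 1, -3, -2, -3, 2, 2, 0]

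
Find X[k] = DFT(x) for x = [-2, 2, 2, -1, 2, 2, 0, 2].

X[k] = Σ(n=0 to 7) x[n] · ω_8^(nk)
where ω_8 = e^(-2πi/8)

Computing each X[k]:
X[0] = 7
X[1] = -1.8787+0.1213i
X[2] = -2-3i
X[3] = -6.1213+4.1213i
X[4] = -3
X[5] = -6.1213-4.1213i
X[6] = -2+3i
X[7] = -1.8787-0.1213i

X = [7, -1.8787+0.1213i, -2-3i, -6.1213+4.1213i, -3, -6.1213-4.1213i, -2+3i, -1.8787-0.1213i]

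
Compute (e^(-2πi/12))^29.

Since ω_12^12 = 1, powers reduce modulo 12.
29 mod 12 = 5
So ω_12^29 = ω_12^5 = e^(-2πi·5/12)

ω_12^29 = ω_12^5 = -0.8660-0.5000i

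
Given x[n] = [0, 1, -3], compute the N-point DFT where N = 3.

X[k] = Σ(n=0 to 2) x[n] · ω_3^(nk)
where ω_3 = e^(-2πi/3)

Computing each X[k]:
X[0] = -2
X[1] = 1.0000-3.4641i
X[2] = 1.0000+3.4641i

X = [-2, 1.0000-3.4641i, 1.0000+3.4641i]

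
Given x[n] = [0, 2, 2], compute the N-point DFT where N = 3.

X[k] = Σ(n=0 to 2) x[n] · ω_3^(nk)
where ω_3 = e^(-2πi/3)

Computing each X[k]:
X[0] = 4
X[1] = -2
X[2] = -2

X = [4, -2, -2]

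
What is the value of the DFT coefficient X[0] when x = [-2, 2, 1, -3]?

X[0] = Σ(n=0 to 3) x[n] · ω_4^0 = Σ x[n]
= (-2) + (2) + (1) + (-3)

X[0] = -2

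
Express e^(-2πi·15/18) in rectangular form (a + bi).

ω_18^15 = e^(-2πi·15/18)
= cos(-2π·15/18) + i·sin(-2π·15/18)
= cos(-30π/18) + i·sin(-30π/18)

ω_18^15 = cos(-30π/18) + i·sin(-30π/18) = 0.5000+0.8660i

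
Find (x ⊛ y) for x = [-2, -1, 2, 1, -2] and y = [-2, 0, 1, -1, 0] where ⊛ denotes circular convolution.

(x ⊛ y)[n] = Σ(m=0 to 4) x[m] · y[(n-m) mod 5]

Computing each output sample:
(x ⊛ y)[0] = 3
(x ⊛ y)[1] = -1
(x ⊛ y)[2] = -4
(x ⊛ y)[3] = -1
(x ⊛ y)[4] = 7

x ⊛ y = [3, -1, -4, -1, 7]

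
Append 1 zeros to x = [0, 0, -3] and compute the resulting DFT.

Original 3-point DFT: [-3, 1.5000-2.5981i, 1.5000+2.5981i]
Zero-padded 4-point DFT provides frequency interpolation.

DFT_4([x, 0, ...]) = [-3, 3, -3, 3]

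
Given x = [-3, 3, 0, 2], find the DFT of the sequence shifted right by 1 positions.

Time shift by 1: X_shifted[k] = ω_4^(1k) · X[k]
Shifted x = [2, -3, 3, 0]

DFT(x[n-1]) = [2, -1+3i, 8, -1-3i]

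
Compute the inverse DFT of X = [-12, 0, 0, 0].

x[n] = (1/4) Σ(k=0 to 3) X[k] · e^(2πikn/4)

Computing each x[n]:
x[0] = -3
x[1] = -3
x[2] = -3
x[3] = -3

x = [-3, -3, -3, -3]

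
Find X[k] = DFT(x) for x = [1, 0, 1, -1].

X[k] = Σ(n=0 to 3) x[n] · ω_4^(nk)
where ω_4 = e^(-2πi/4)

Computing each X[k]:
X[0] = 1
X[1] = -1i
X[2] = 3
X[3] = 1i

X = [1, -1i, 3, 1i]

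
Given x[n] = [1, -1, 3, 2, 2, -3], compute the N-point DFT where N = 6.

X[k] = Σ(n=0 to 5) x[n] · ω_6^(nk)
where ω_6 = e^(-2πi/6)

Computing each X[k]:
X[0] = 4
X[1] = -5.5000-2.5981i
X[2] = 2.5000-0.8660i
X[3] = 8
X[4] = 2.5000+0.8660i
X[5] = -5.5000+2.5981i

X = [4, -5.5000-2.5981i, 2.5000-0.8660i, 8, 2.5000+0.8660i, -5.5000+2.5981i]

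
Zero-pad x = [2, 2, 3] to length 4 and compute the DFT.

Original 3-point DFT: [7, -0.5000+0.8660i, -0.5000-0.8660i]
Zero-padded 4-point DFT provides frequency interpolation.

DFT_4([x, 0, ...]) = [7, -1-2i, 3, -1+2i]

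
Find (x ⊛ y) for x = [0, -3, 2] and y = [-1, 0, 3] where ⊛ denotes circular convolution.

(x ⊛ y)[n] = Σ(m=0 to 2) x[m] · y[(n-m) mod 3]

Computing each output sample:
(x ⊛ y)[0] = -9
(x ⊛ y)[1] = 9
(x ⊛ y)[2] = -2

x ⊛ y = [-9, 9, -2]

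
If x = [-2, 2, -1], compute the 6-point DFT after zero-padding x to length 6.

Original 3-point DFT: [-1, -2.5000-2.5981i, -2.5000+2.5981i]
Zero-padded 6-point DFT provides frequency interpolation.

DFT_6([x, 0, ...]) = [-1, -0.5000-0.8660i, -2.5000-2.5981i, -5, -2.5000+2.5981i, -0.5000+0.8660i]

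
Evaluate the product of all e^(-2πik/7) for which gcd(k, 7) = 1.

The primitive 7th roots of unity are ω_7^k for k coprime to 7: k ∈ {1, 2, 3, 4, 5, 6}
Their product equals the constant term of the cyclotomic polynomial Φ_7(x) up to sign.
For n ≥ 3, the product of all primitive nth roots of unity is 1. (For n=1 it is 1; for n=2 it is -1.)

1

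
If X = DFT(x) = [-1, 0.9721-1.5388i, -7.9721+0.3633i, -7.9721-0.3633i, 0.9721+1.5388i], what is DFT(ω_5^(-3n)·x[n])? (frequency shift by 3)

Modulation property: DFT(ω_5^(-3n)·x[n]) = X[(k-3) mod 5], so circularly shift X by 3 positions.

X[k-3] = [-7.9721+0.3633i, -7.9721-0.3633i, 0.9721+1.5388i, -1, 0.9721-1.5388i]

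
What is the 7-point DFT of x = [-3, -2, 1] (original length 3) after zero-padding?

Original 3-point DFT: [-4, -2.5000+2.5981i, -2.5000-2.5981i]
Zero-padded 7-point DFT provides frequency interpolation.

DFT_7([x, 0, ...]) = [-4, -4.4695+0.5887i, -3.4559+2.3837i, -0.5746+1.6496i, -0.5746-1.6496i, -3.4559-2.3837i, -4.4695-0.5887i]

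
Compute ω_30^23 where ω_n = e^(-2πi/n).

ω_30^23 = e^(-2πi·23/30)
= cos(-2π·23/30) + i·sin(-2π·23/30)
= cos(-46π/30) + i·sin(-46π/30)

ω_30^23 = cos(-46π/30) + i·sin(-46π/30) = 0.1045+0.9945i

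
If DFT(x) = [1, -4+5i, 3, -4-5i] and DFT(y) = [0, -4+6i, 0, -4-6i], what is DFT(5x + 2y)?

By linearity: DFT(5x + 2y) = 5·DFT(x) + 2·DFT(y)
= 5·[1, -4+5i, 3, -4-5i] + 2·[0, -4+6i, 0, -4-6i]

Computing element-wise:
Z[0] = 5·(1) + 2·(0) = 5
Z[1] = 5·(-4+5i) + 2·(-4+6i) = -28+37i
Z[2] = 5·(3) + 2·(0) = 15
Z[3] = 5·(-4-5i) + 2·(-4-6i) = -28-37i

DFT(5x + 2y) = 5·X + 2·Y = [5, -28+37i, 15, -28-37i]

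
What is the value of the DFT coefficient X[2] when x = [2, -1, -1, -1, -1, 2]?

X[2] = Σ(n=0 to 5) x[n] · ω_6^(2n) where ω_6 = e^(-2πi/6)
= (2)·ω_6^0 + (-1)·ω_6^2 + (-1)·ω_6^4 + (-1)·ω_6^6 + (-1)·ω_6^8 + (2)·ω_6^10

X[2] = 1.5000+2.5981i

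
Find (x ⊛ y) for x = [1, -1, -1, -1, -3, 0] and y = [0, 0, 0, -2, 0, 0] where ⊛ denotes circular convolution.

(x ⊛ y)[n] = Σ(m=0 to 5) x[m] · y[(n-m) mod 6]

Computing each output sample:
(x ⊛ y)[0] = 2
(x ⊛ y)[1] = 6
(x ⊛ y)[2] = 0
(x ⊛ y)[3] = -2
(x ⊛ y)[4] = 2
(x ⊛ y)[5] = 2

x ⊛ y = [2, 6, 0, -2, 2, 2]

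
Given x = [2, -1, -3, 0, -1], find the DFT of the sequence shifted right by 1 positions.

Time shift by 1: X_shifted[k] = ω_5^(1k) · X[k]
Shifted x = [-1, 2, -1, -3, 0]

DFT(x[n-1]) = [-3, 2.8541-3.0777i, -3.8541+0.7265i, -3.8541-0.7265i, 2.8541+3.0777i]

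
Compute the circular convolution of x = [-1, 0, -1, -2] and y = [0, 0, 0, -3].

(x ⊛ y)[n] = Σ(m=0 to 3) x[m] · y[(n-m) mod 4]

Computing each output sample:
(x ⊛ y)[0] = 0
(x ⊛ y)[1] = 3
(x ⊛ y)[2] = 6
(x ⊛ y)[3] = 3

x ⊛ y = [0, 3, 6, 3]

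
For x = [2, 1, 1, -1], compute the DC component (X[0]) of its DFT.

X[0] = Σ(n=0 to 3) x[n] · ω_4^0 = Σ x[n]
= (2) + (1) + (1) + (-1)

X[0] = 3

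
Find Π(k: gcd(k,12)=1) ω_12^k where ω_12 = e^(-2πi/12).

The primitive 12th roots of unity are ω_12^k for k coprime to 12: k ∈ {1, 5, 7, 11}
Their product equals the constant term of the cyclotomic polynomial Φ_12(x) up to sign.
For n ≥ 3, the product of all primitive nth roots of unity is 1. (For n=1 it is 1; for n=2 it is -1.)

1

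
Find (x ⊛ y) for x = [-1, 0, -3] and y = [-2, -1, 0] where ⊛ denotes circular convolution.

(x ⊛ y)[n] = Σ(m=0 to 2) x[m] · y[(n-m) mod 3]

Computing each output sample:
(x ⊛ y)[0] = 5
(x ⊛ y)[1] = 1
(x ⊛ y)[2] = 6

x ⊛ y = [5, 1, 6]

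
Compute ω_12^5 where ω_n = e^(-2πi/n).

ω_12^5 = e^(-2πi·5/12)
= cos(-2π·5/12) + i·sin(-2π·5/12)
= cos(-10π/12) + i·sin(-10π/12)

ω_12^5 = cos(-10π/12) + i·sin(-10π/12) = -0.8660-0.5000i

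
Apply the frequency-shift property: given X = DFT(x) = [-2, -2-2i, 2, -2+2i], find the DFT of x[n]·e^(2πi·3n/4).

Modulation property: DFT(ω_4^(-3n)·x[n]) = X[(k-3) mod 4], so circularly shift X by 3 positions.

X[k-3] = [-2-2i, 2, -2+2i, -2]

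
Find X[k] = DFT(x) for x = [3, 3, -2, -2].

X[k] = Σ(n=0 to 3) x[n] · ω_4^(nk)
where ω_4 = e^(-2πi/4)

Computing each X[k]:
X[0] = 2
X[1] = 5-5i
X[2] = 0
X[3] = 5+5i

X = [2, 5-5i, 0, 5+5i]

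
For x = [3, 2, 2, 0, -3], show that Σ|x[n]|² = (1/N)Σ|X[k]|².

Time domain:
Σ|x[n]|² = |3|² + |2|² + |2|² + |0|² + |-3|² = 26.0000

Frequency domain:
(1/5)Σ|X[k]|² = (1/5)(|4|² + |1.0729-5.9309i|² + |4.4271-1.0368i|² + |4.4271+1.0368i|² + |1.0729+5.9309i|²) = (1/5)·130.0000 = 26.0000

Both sides agree, confirming Parseval's theorem.

Σ|x[n]|² = (1/N)Σ|X[k]|² = 26.0000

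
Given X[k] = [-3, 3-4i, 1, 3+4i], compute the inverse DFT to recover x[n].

x[n] = (1/4) Σ(k=0 to 3) X[k] · e^(2πikn/4)

Computing each x[n]:
x[0] = 1
x[1] = 1
x[2] = -2
x[3] = -3

x = [1, 1, -2, -3]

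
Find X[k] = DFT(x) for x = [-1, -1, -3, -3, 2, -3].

X[k] = Σ(n=0 to 5) x[n] · ω_6^(nk)
where ω_6 = e^(-2πi/6)

Computing each X[k]:
X[0] = -9
X[1] = 0.5000+2.5981i
X[2] = -1.5000-6.0622i
X[3] = 5
X[4] = -1.5000+6.0622i
X[5] = 0.5000-2.5981i

X = [-9, 0.5000+2.5981i, -1.5000-6.0622i, 5, -1.5000+6.0622i, 0.5000-2.5981i]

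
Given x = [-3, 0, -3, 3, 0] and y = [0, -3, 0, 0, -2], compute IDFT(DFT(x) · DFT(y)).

(x ⊛ y)[n] = Σ(m=0 to 4) x[m] · y[(n-m) mod 5]

Computing each output sample:
(x ⊛ y)[0] = 0
(x ⊛ y)[1] = 15
(x ⊛ y)[2] = -6
(x ⊛ y)[3] = 9
(x ⊛ y)[4] = -3

x ⊛ y = [0, 15, -6, 9, -3]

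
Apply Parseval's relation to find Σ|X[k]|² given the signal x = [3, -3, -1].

Parseval: Σ|x[n]|² = (1/N)Σ|X[k]|², so Σ|X[k]|² = N·Σ|x[n]|² = 3·19.0000

Σ|X[k]|² = N·Σ|x[n]|² = 3·19.0000 = 57.0000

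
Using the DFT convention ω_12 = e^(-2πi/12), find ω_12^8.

ω_12^8 = e^(-2πi·8/12)
= cos(-2π·8/12) + i·sin(-2π·8/12)
= cos(-16π/12) + i·sin(-16π/12)

ω_12^8 = cos(-16π/12) + i·sin(-16π/12) = -0.5000+0.8660i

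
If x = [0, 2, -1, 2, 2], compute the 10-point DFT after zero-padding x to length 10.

Original 5-point DFT: [5, 0.4271+1.7634i, -2.9271-2.8532i, -2.9271+2.8532i, 0.4271-1.7634i]
Zero-padded 10-point DFT provides frequency interpolation.

DFT_10([x, 0, ...]) = [5, -0.9271-3.3022i, 0.4271+1.7634i, 2.4271-3.2164i, -2.9271-2.8532i, -3, -2.9271+2.8532i, 2.4271+3.2164i, 0.4271-1.7634i, -0.9271+3.3022i]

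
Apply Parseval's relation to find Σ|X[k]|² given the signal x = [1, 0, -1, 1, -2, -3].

Parseval: Σ|x[n]|² = (1/N)Σ|X[k]|², so Σ|X[k]|² = N·Σ|x[n]|² = 6·16.0000

Σ|X[k]|² = N·Σ|x[n]|² = 6·16.0000 = 96.0000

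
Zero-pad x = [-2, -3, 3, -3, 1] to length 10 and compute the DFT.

Original 5-point DFT: [-4, -2.6180+0.2775i, -0.3820+8.0575i, -0.3820-8.0575i, -2.6180-0.2775i]
Zero-padded 10-point DFT provides frequency interpolation.

DFT_10([x, 0, ...]) = [-4, -3.3820+1.1756i, -2.6180+0.2775i, -5.6180+1.9021i, -0.3820+8.0575i, 8, -0.3820-8.0575i, -5.6180-1.9021i, -2.6180-0.2775i, -3.3820-1.1756i]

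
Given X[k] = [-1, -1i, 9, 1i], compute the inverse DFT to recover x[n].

x[n] = (1/4) Σ(k=0 to 3) X[k] · e^(2πikn/4)

Computing each x[n]:
x[0] = 2
x[1] = -2
x[2] = 2
x[3] = -3

x = [2, -2, 2, -3]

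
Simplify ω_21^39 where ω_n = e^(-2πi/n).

Since ω_21^21 = 1, powers reduce modulo 21.
39 mod 21 = 18
So ω_21^39 = ω_21^18 = e^(-2πi·18/21)

ω_21^39 = ω_21^18 = 0.6235+0.7818i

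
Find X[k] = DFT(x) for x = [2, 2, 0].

X[k] = Σ(n=0 to 2) x[n] · ω_3^(nk)
where ω_3 = e^(-2πi/3)

Computing each X[k]:
X[0] = 4
X[1] = 1.0000-1.7321i
X[2] = 1.0000+1.7321i

X = [4, 1.0000-1.7321i, 1.0000+1.7321i]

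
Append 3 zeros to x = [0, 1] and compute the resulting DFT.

Original 2-point DFT: [1, -1]
Zero-padded 5-point DFT provides frequency interpolation.

DFT_5([x, 0, ...]) = [1, 0.3090-0.9511i, -0.8090-0.5878i, -0.8090+0.5878i, 0.3090+0.9511i]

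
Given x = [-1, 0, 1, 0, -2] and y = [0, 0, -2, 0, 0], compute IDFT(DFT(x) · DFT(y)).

(x ⊛ y)[n] = Σ(m=0 to 4) x[m] · y[(n-m) mod 5]

Computing each output sample:
(x ⊛ y)[0] = 0
(x ⊛ y)[1] = 4
(x ⊛ y)[2] = 2
(x ⊛ y)[3] = 0
(x ⊛ y)[4] = -2

x ⊛ y = [0, 4, 2, 0, -2]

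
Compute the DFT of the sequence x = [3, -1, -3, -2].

X[k] = Σ(n=0 to 3) x[n] · ω_4^(nk)
where ω_4 = e^(-2πi/4)

Computing each X[k]:
X[0] = -3
X[1] = 6-1i
X[2] = 3
X[3] = 6+1i

X = [-3, 6-1i, 3, 6+1i]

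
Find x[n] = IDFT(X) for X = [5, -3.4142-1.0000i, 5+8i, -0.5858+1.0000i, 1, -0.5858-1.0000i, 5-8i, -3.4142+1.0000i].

x[n] = (1/8) Σ(k=0 to 7) X[k] · e^(2πikn/8)

Computing each x[n]:
x[0] = 1
x[1] = -2
x[2] = 0
x[3] = 3
x[4] = 3
x[5] = -1
x[6] = -1
x[7] = 2

x = [1, -2, 0, 3, 3, -1, -1, 2]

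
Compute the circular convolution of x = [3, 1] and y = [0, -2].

(x ⊛ y)[n] = Σ(m=0 to 1) x[m] · y[(n-m) mod 2]

Computing each output sample:
(x ⊛ y)[0] = -2
(x ⊛ y)[1] = -6

x ⊛ y = [-2, -6]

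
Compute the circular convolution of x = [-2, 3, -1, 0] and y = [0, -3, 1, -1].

(x ⊛ y)[n] = Σ(m=0 to 3) x[m] · y[(n-m) mod 4]

Computing each output sample:
(x ⊛ y)[0] = -4
(x ⊛ y)[1] = 7
(x ⊛ y)[2] = -11
(x ⊛ y)[3] = 8

x ⊛ y = [-4, 7, -11, 8]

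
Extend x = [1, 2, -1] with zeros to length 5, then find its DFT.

Original 3-point DFT: [2, 0.5000-2.5981i, 0.5000+2.5981i]
Zero-padded 5-point DFT provides frequency interpolation.

DFT_5([x, 0, ...]) = [2, 2.4271-1.3143i, -0.9271-2.1266i, -0.9271+2.1266i, 2.4271+1.3143i]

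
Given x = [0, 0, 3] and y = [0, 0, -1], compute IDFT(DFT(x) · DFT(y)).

(x ⊛ y)[n] = Σ(m=0 to 2) x[m] · y[(n-m) mod 3]

Computing each output sample:
(x ⊛ y)[0] = 0
(x ⊛ y)[1] = -3
(x ⊛ y)[2] = 0

x ⊛ y = [0, -3, 0]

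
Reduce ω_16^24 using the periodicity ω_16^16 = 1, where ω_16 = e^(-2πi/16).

Since ω_16^16 = 1, powers reduce modulo 16.
24 mod 16 = 8
So ω_16^24 = ω_16^8 = e^(-2πi·8/16)

ω_16^24 = ω_16^8 = -1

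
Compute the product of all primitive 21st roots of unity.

The primitive 21st roots of unity are ω_21^k for k coprime to 21: k ∈ {1, 2, 4, 5, 8, 10, 11, 13, 16, 17, 19, 20}
Their product equals the constant term of the cyclotomic polynomial Φ_21(x) up to sign.
For n ≥ 3, the product of all primitive nth roots of unity is 1. (For n=1 it is 1; for n=2 it is -1.)

1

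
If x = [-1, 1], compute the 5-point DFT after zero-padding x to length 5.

Original 2-point DFT: [0, -2]
Zero-padded 5-point DFT provides frequency interpolation.

DFT_5([x, 0, ...]) = [0, -0.6910-0.9511i, -1.8090-0.5878i, -1.8090+0.5878i, -0.6910+0.9511i]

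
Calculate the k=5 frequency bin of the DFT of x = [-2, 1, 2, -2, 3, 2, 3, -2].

X[5] = Σ(n=0 to 7) x[n] · ω_8^(5n) where ω_8 = e^(-2πi/8)
= (-2)·ω_8^0 + (1)·ω_8^5 + (2)·ω_8^10 + (-2)·ω_8^15 + (3)·ω_8^20 + (2)·ω_8^25 + (3)·ω_8^30 + (-2)·ω_8^35

X[5] = -4.2929+0.2929i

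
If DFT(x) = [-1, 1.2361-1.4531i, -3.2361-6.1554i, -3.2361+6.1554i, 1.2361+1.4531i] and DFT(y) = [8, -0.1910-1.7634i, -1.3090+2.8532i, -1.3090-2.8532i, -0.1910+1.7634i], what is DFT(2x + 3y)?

By linearity: DFT(2x + 3y) = 2·DFT(x) + 3·DFT(y)
= 2·[-1, 1.2361-1.4531i, -3.2361-6.1554i, -3.2361+6.1554i, 1.2361+1.4531i] + 3·[8, -0.1910-1.7634i, -1.3090+2.8532i, -1.3090-2.8532i, -0.1910+1.7634i]

Computing element-wise:
Z[0] = 2·(-1) + 3·(8) = 22
Z[1] = 2·(1.2361-1.4531i) + 3·(-0.1910-1.7634i) = 1.8992-8.1964i
Z[2] = 2·(-3.2361-6.1554i) + 3·(-1.3090+2.8532i) = -10.3992-3.7512i
Z[3] = 2·(-3.2361+6.1554i) + 3·(-1.3090-2.8532i) = -10.3992+3.7512i
Z[4] = 2·(1.2361+1.4531i) + 3·(-0.1910+1.7634i) = 1.8992+8.1964i

DFT(2x + 3y) = 2·X + 3·Y = [22, 1.8992-8.1964i, -10.3992-3.7512i, -10.3992+3.7512i, 1.8992+8.1964i]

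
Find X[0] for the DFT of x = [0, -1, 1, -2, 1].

X[0] = Σ(n=0 to 4) x[n] · ω_5^0 = Σ x[n]
= (0) + (-1) + (1) + (-2) + (1)

X[0] = -1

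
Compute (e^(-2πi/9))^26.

Since ω_9^9 = 1, powers reduce modulo 9.
26 mod 9 = 8
So ω_9^26 = ω_9^8 = e^(-2πi·8/9)

ω_9^26 = ω_9^8 = 0.7660+0.6428i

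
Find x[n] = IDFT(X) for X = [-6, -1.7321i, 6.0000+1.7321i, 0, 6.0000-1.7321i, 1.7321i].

x[n] = (1/6) Σ(k=0 to 5) X[k] · e^(2πikn/6)

Computing each x[n]:
x[0] = 1
x[1] = -2
x[2] = -1
x[3] = 1
x[4] = -3
x[5] = -2

x = [1, -2, -1, 1, -3, -2]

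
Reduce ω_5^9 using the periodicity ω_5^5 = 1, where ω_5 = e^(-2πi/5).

Since ω_5^5 = 1, powers reduce modulo 5.
9 mod 5 = 4
So ω_5^9 = ω_5^4 = e^(-2πi·4/5)

ω_5^9 = ω_5^4 = 0.3090+0.9511i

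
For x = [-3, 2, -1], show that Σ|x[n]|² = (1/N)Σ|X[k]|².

Time domain:
Σ|x[n]|² = |-3|² + |2|² + |-1|² = 14.0000

Frequency domain:
(1/3)Σ|X[k]|² = (1/3)(|-2|² + |-3.5000-2.5981i|² + |-3.5000+2.5981i|²) = (1/3)·42.0000 = 14.0000

Both sides agree, confirming Parseval's theorem.

Σ|x[n]|² = (1/N)Σ|X[k]|² = 14.0000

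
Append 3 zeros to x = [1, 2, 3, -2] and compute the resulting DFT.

Original 4-point DFT: [4, -2-4i, 4, -2+4i]
Zero-padded 7-point DFT provides frequency interpolation.

DFT_7([x, 0, ...]) = [4, 3.3814-3.6207i, -3.3949-2.2119i, 1.5136+3.4276i, 1.5136-3.4276i, -3.3949+2.2119i, 3.3814+3.6207i]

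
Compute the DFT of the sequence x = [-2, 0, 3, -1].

X[k] = Σ(n=0 to 3) x[n] · ω_4^(nk)
where ω_4 = e^(-2πi/4)

Computing each X[k]:
X[0] = 0
X[1] = -5-1i
X[2] = 2
X[3] = -5+1i

X = [0, -5-1i, 2, -5+1i]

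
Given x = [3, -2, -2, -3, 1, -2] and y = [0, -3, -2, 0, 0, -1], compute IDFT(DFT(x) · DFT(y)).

(x ⊛ y)[n] = Σ(m=0 to 5) x[m] · y[(n-m) mod 6]

Computing each output sample:
(x ⊛ y)[0] = 6
(x ⊛ y)[1] = -3
(x ⊛ y)[2] = 3
(x ⊛ y)[3] = 9
(x ⊛ y)[4] = 15
(x ⊛ y)[5] = 0

x ⊛ y = [6, -3, 3, 9, 15, 0]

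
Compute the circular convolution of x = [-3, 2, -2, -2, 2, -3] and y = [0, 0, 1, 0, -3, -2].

(x ⊛ y)[n] = Σ(m=0 to 5) x[m] · y[(n-m) mod 6]

Computing each output sample:
(x ⊛ y)[0] = 4
(x ⊛ y)[1] = 7
(x ⊛ y)[2] = -5
(x ⊛ y)[3] = 7
(x ⊛ y)[4] = 13
(x ⊛ y)[5] = -2

x ⊛ y = [4, 7, -5, 7, 13, -2]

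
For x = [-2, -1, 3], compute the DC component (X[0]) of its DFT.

X[0] = Σ(n=0 to 2) x[n] · ω_3^0 = Σ x[n]
= (-2) + (-1) + (3)

X[0] = 0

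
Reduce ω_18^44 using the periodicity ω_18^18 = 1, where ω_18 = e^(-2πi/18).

Since ω_18^18 = 1, powers reduce modulo 18.
44 mod 18 = 8
So ω_18^44 = ω_18^8 = e^(-2πi·8/18)

ω_18^44 = ω_18^8 = -0.9397-0.3420i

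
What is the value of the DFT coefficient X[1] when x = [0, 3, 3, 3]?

X[1] = Σ(n=0 to 3) x[n] · ω_4^(1n) where ω_4 = e^(-2πi/4)
= (0)·ω_4^0 + (3)·ω_4^1 + (3)·ω_4^2 + (3)·ω_4^3

X[1] = -3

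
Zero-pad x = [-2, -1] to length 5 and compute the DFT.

Original 2-point DFT: [-3, -1]
Zero-padded 5-point DFT provides frequency interpolation.

DFT_5([x, 0, ...]) = [-3, -2.3090+0.9511i, -1.1910+0.5878i, -1.1910-0.5878i, -2.3090-0.9511i]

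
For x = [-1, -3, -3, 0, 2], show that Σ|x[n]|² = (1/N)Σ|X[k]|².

Time domain:
Σ|x[n]|² = |-1|² + |-3|² + |-3|² + |0|² + |2|² = 23.0000

Frequency domain:
(1/5)Σ|X[k]|² = (1/5)(|-5|² + |1.1180+6.5186i|² + |-1.1180+0.0858i|² + |-1.1180-0.0858i|² + |1.1180-6.5186i|²) = (1/5)·115.0000 = 23.0000

Both sides agree, confirming Parseval's theorem.

Σ|x[n]|² = (1/N)Σ|X[k]|² = 23.0000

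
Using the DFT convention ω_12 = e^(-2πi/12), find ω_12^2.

ω_12^2 = e^(-2πi·2/12)
= cos(-2π·2/12) + i·sin(-2π·2/12)
= cos(-4π/12) + i·sin(-4π/12)

ω_12^2 = cos(-4π/12) + i·sin(-4π/12) = 0.5000-0.8660i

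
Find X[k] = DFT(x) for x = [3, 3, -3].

X[k] = Σ(n=0 to 2) x[n] · ω_3^(nk)
where ω_3 = e^(-2πi/3)

Computing each X[k]:
X[0] = 3
X[1] = 3.0000-5.1962i
X[2] = 3.0000+5.1962i

X = [3, 3.0000-5.1962i, 3.0000+5.1962i]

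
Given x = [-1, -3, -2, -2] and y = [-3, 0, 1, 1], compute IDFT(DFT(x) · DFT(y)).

(x ⊛ y)[n] = Σ(m=0 to 3) x[m] · y[(n-m) mod 4]

Computing each output sample:
(x ⊛ y)[0] = -2
(x ⊛ y)[1] = 5
(x ⊛ y)[2] = 3
(x ⊛ y)[3] = 2

x ⊛ y = [-2, 5, 3, 2]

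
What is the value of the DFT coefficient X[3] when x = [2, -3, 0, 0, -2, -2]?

X[3] = Σ(n=0 to 5) x[n] · ω_6^(3n) where ω_6 = e^(-2πi/6)
= (2)·ω_6^0 + (-3)·ω_6^3 + (0)·ω_6^6 + (0)·ω_6^9 + (-2)·ω_6^12 + (-2)·ω_6^15

X[3] = 5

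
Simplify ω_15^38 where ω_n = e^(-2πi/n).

Since ω_15^15 = 1, powers reduce modulo 15.
38 mod 15 = 8
So ω_15^38 = ω_15^8 = e^(-2πi·8/15)

ω_15^38 = ω_15^8 = -0.9781+0.2079i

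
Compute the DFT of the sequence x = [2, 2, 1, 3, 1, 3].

X[k] = Σ(n=0 to 5) x[n] · ω_6^(nk)
where ω_6 = e^(-2πi/6)

Computing each X[k]:
X[0] = 12
X[1] = 0.5000+0.8660i
X[2] = 1.5000+0.8660i
X[3] = -4
X[4] = 1.5000-0.8660i
X[5] = 0.5000-0.8660i

X = [12, 0.5000+0.8660i, 1.5000+0.8660i, -4, 1.5000-0.8660i, 0.5000-0.8660i]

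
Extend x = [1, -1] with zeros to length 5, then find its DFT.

Original 2-point DFT: [0, 2]
Zero-padded 5-point DFT provides frequency interpolation.

DFT_5([x, 0, ...]) = [0, 0.6910+0.9511i, 1.8090+0.5878i, 1.8090-0.5878i, 0.6910-0.9511i]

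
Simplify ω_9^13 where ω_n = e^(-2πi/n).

Since ω_9^9 = 1, powers reduce modulo 9.
13 mod 9 = 4
So ω_9^13 = ω_9^4 = e^(-2πi·4/9)

ω_9^13 = ω_9^4 = -0.9397-0.3420i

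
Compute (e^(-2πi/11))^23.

Since ω_11^11 = 1, powers reduce modulo 11.
23 mod 11 = 1
So ω_11^23 = ω_11^1 = e^(-2πi·1/11)

ω_11^23 = ω_11^1 = 0.8413-0.5406i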